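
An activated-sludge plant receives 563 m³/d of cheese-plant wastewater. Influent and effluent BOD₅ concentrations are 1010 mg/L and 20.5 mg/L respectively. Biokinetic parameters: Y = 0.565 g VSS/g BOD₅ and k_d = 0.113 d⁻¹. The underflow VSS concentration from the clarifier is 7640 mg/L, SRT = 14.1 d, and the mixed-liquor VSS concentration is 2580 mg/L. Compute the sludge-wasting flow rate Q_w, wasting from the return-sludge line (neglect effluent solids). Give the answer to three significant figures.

Q_w ≈ 15.9 m³/d

Rearranging the biomass balance for a CMAS with decay, V = Y·Q·ΔS·θ_c / [X·(1+k_d θ_c)] = 0.565 × 563 × (1010 − 20.5) × 14.1 / [2580 × (1 + 0.113 × 14.1)] = 4.44×10^6 / 6691 = 663.3 m³.
θ_c = V·X/(Q_w·X_r) when wasting from the recycle, so Q_w = V·X/(θ_c·X_r) = 663.3 × 2580 / (14.1 × 7640) = 15.89 m³/d.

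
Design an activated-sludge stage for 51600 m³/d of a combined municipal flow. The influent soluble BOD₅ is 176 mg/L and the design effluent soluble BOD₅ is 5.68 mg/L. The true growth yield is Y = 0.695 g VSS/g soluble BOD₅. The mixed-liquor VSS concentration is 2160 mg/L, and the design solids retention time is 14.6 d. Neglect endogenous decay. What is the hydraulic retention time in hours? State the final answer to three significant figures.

V·X = Y·Q·ΔS·θ_c gives V = 0.695 × 51600 × (176 − 5.68) × 14.6 / 2160 = 41286 m³.
τ = V/Q = 41286/51600 = 0.8001 d, or 19.20 h.

τ ≈ 19.2 h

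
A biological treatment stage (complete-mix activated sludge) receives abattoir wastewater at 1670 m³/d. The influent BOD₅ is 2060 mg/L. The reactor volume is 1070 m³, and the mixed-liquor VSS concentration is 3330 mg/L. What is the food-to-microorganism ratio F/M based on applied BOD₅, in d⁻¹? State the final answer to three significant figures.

F/M ≈ 0.966 d⁻¹

F/M = Q·S₀ / (V·X) = 1670 × 2060 / (1070 × 3330) = 0.9655 g BOD₅·(g VSS·d)⁻¹.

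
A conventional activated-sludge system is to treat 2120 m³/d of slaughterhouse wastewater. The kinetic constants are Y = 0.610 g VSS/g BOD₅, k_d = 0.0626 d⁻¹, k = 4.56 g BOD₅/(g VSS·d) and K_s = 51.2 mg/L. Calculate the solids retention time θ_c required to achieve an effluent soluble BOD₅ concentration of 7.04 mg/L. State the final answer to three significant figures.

θ_c ≈ 3.65 d

From 1/θ_c = Y·k·S/(K_s + S) − k_d: Y·k·S/(K_s+S) = 0.610 × 4.56 × 7.04 / (51.2 + 7.04) = 0.3362 d⁻¹.
Then 1/θ_c = μ − k_d = 0.3362 − 0.0626 = 0.2736 d⁻¹, giving θ_c = 3.654 d.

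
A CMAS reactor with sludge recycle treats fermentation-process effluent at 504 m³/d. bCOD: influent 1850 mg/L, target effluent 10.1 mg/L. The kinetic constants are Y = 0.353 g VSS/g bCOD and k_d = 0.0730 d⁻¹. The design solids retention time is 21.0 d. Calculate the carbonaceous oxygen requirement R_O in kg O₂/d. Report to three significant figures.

Observed yield with endogenous decay: Y_obs = Y / (1 + k_d·θ_c) = 0.353 / (1 + 0.0730 × 21.0) = 0.353 / 2.533 = 0.1394 g VSS/g bCOD.
Q·(S₀ − S) = 504 × (1850 − 10.1) × 10⁻³ = 927.3 kg/d removed.
P_X = Y_obs·Q·(S₀ − S) = 0.1394 × 927.3 = 129.2 kg VSS/d.
R_O = Q·(S₀ − S) − 1.42·P_X = 927.3 − 1.42 × 129.2 = 743.8 kg O₂/d.

R_O ≈ 744 kg O₂/d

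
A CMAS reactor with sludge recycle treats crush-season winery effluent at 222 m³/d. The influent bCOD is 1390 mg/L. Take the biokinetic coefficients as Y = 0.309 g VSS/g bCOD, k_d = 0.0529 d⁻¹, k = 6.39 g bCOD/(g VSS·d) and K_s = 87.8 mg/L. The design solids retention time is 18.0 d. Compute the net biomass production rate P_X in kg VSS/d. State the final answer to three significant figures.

P_X ≈ 48.7 kg VSS/d

Effluent substrate depends only on kinetics and SRT: S = K_s(1 + k_d θ_c) / [θ_c(Yk − k_d) − 1] = 87.8 × (1 + 0.0529 × 18.0) / [18.0 × (0.309 × 6.39 − 0.0529) − 1] = 171.4 / 33.59 = 5.103 mg/L.
Observed yield with endogenous decay: Y_obs = Y / (1 + k_d·θ_c) = 0.309 / (1 + 0.0529 × 18.0) = 0.309 / 1.952 = 0.1583 g VSS/g bCOD.
Q·(S₀ − S) = 222 × (1390 − 5.10) × 10⁻³ = 307.4 kg/d removed.
Net biomass production P_X = Y_obs × Q·(S₀ − S) = 0.1583 × 307.4 = 48.66 kg VSS/d.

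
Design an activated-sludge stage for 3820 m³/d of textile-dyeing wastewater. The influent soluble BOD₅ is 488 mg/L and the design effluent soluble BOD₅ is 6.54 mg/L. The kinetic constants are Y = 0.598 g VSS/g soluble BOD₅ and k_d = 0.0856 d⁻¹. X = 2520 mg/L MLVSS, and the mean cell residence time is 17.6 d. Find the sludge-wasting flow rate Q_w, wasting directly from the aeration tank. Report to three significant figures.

Steady-state biomass mass balance: V·X·(1 + k_d·θ_c) = Y·Q·(S₀ − S)·θ_c, so V = 0.598 × 3820 × (488 − 6.54) × 17.6 / [2520 × (1 + 0.0856 × 17.6)] = 1.94×10^7 / 6317 = 3064 m³.
With mixed-liquor wasting, θ_c = V/Q_w, so Q_w = V/θ_c = 3064/17.6 = 174.1 m³/d.

Q_w ≈ 174 m³/d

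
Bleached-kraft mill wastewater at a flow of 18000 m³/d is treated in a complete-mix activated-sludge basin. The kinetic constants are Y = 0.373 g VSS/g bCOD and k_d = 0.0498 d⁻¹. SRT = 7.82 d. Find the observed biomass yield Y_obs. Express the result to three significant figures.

Y_obs = Y / (1 + k_d θ_c) = 0.373 / (1 + 0.0498 × 7.82) = 0.373 / 1.389 = 0.2685.

Y_obs ≈ 0.268 g VSS/g bCOD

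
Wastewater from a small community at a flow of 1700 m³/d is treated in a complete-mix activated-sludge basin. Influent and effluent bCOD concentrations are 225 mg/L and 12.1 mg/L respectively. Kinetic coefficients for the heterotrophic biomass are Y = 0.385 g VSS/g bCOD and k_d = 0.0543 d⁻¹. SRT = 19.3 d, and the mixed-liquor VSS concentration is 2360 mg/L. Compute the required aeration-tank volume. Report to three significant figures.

V ≈ 556 m³

Steady-state biomass mass balance: V·X·(1 + k_d·θ_c) = Y·Q·(S₀ − S)·θ_c, so V = 0.385 × 1700 × (225 − 12.1) × 19.3 / [2360 × (1 + 0.0543 × 19.3)] = 2.69×10^6 / 4833 = 556.4 m³.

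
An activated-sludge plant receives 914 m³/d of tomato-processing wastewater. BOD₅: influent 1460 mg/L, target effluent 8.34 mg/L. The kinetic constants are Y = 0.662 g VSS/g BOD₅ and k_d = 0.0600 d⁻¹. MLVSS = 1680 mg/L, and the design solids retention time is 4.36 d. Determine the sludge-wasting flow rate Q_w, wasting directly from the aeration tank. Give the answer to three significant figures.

Rearranging the biomass balance for a CMAS with decay, V = Y·Q·ΔS·θ_c / [X·(1+k_d θ_c)] = 0.662 × 914 × (1460 − 8.34) × 4.36 / [1680 × (1 + 0.0600 × 4.36)] = 3.83×10^6 / 2119 = 1807 m³.
With mixed-liquor wasting, θ_c = V/Q_w, so Q_w = V/θ_c = 1807/4.36 = 414.4 m³/d.

Q_w ≈ 414 m³/d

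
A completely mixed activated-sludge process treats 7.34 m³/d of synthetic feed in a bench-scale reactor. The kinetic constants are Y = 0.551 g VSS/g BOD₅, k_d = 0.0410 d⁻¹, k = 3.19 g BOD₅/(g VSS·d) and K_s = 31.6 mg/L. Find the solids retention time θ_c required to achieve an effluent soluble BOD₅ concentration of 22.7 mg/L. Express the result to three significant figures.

θ_c ≈ 1.44 d

From 1/θ_c = Y·k·S/(K_s + S) − k_d: Y·k·S/(K_s+S) = 0.551 × 3.19 × 22.7 / (31.6 + 22.7) = 0.7348 d⁻¹.
1/θ_c = 0.7348 − 0.0410 = 0.6938 d⁻¹, so θ_c = 1.441 d.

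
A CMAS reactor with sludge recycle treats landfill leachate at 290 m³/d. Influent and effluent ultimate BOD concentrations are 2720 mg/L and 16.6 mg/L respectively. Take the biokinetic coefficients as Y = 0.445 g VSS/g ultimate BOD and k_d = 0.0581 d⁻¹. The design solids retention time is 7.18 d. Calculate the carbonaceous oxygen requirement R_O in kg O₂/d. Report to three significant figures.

R_O ≈ 434 kg O₂/d

Y_obs = Y / (1 + k_d θ_c) = 0.445 / (1 + 0.0581 × 7.18) = 0.445 / 1.417 = 0.3140.
Substrate removed = Q·(S₀ − S) = 290 m³/d × (2720 − 16.6) g/m³ = 7.84×10^5 g/d = 784.0 kg/d.
Biomass synthesised: P_X = Y_obs × 784.0 = 246.2 kg VSS/d.
R_O = Q·(S₀ − S) − 1.42·P_X = 784.0 − 1.42 × 246.2 = 434.4 kg O₂/d.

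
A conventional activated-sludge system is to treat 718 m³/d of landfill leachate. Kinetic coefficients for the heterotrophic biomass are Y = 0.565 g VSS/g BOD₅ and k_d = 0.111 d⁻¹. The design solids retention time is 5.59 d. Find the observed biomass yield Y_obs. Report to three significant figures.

Y_obs ≈ 0.349 g VSS/g BOD₅

The observed yield is Y_obs = Y/(1 + k_d·θ_c) = 0.565 / (1 + 0.111 × 5.59) = 0.565 / 1.620 = 0.3487 g VSS per g BOD₅ removed.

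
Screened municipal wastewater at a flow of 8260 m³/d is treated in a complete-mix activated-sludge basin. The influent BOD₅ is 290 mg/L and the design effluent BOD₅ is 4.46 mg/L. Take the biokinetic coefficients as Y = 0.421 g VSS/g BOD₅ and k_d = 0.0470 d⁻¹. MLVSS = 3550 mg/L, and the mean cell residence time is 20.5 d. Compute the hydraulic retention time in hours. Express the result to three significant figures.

τ ≈ 8.49 h

Rearranging the biomass balance for a CMAS with decay, V = Y·Q·ΔS·θ_c / [X·(1+k_d θ_c)] = 0.421 × 8260 × (290 − 4.46) × 20.5 / [3550 × (1 + 0.0470 × 20.5)] = 2.04×10^7 / 6970 = 2920 m³.
τ = V/Q = 2920/8260 = 0.3535 d, or 8.485 h.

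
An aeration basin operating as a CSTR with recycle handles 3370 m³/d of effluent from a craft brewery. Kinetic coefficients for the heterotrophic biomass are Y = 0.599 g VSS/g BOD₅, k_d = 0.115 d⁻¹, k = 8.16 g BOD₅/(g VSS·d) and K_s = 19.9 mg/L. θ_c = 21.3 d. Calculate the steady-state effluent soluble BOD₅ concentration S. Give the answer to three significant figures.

S ≈ 0.682 mg/L

From the Monod/SRT balance for a CMAS, S = K_s·(1+k_d θ_c)/[θ_c·(Y k − k_d) − 1] = 19.9 × (1 + 0.115 × 21.3) / [21.3 × (0.599 × 8.16 − 0.115) − 1] = 68.65 / 100.7 = 0.6819 mg/L.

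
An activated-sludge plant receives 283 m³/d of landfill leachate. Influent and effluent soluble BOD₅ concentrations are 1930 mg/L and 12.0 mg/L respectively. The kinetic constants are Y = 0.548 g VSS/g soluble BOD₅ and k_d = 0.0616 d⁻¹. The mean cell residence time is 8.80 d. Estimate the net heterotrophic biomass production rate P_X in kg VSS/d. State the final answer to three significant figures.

P_X ≈ 193 kg VSS/d

The observed yield is Y_obs = Y/(1 + k_d·θ_c) = 0.548 / (1 + 0.0616 × 8.80) = 0.548 / 1.542 = 0.3554 g VSS per g soluble BOD₅ removed.
Substrate removed = Q·(S₀ − S) = 283 m³/d × (1930 − 12.0) g/m³ = 5.43×10^5 g/d = 542.8 kg/d.
P_X = Y_obs · Q(S₀ − S) = 0.3554 × 542.8 = 192.9 kg VSS/d.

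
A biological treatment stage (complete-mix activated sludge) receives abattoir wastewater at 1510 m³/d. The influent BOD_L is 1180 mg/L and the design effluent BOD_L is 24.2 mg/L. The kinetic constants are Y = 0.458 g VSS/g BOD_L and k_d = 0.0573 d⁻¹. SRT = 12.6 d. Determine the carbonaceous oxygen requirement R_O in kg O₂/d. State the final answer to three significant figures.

Correct the yield for decay: Y_obs = Y/(1 + k_d θ_c) = 0.458 / (1 + 0.0573 × 12.6) = 0.458 / 1.722 = 0.2660.
Q·(S₀ − S) = 1510 × (1180 − 24.2) × 10⁻³ = 1745 kg/d removed.
P_X = Y_obs·Q·(S₀ − S) = 0.2660 × 1745 = 464.2 kg VSS/d.
R_O = Q·(S₀ − S) − 1.42·P_X = 1745 − 1.42 × 464.2 = 1086 kg O₂/d.

R_O ≈ 1090 kg O₂/d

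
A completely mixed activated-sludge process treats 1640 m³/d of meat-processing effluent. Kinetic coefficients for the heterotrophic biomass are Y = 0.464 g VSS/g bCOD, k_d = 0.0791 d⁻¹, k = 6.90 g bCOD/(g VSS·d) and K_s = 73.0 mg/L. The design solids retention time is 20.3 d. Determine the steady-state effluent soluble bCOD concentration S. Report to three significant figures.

S ≈ 3.05 mg/L

From the Monod/SRT balance for a CMAS, S = K_s·(1+k_d θ_c)/[θ_c·(Y k − k_d) − 1] = 73.0 × (1 + 0.0791 × 20.3) / [20.3 × (0.464 × 6.90 − 0.0791) − 1] = 190.2 / 62.39 = 3.049 mg/L.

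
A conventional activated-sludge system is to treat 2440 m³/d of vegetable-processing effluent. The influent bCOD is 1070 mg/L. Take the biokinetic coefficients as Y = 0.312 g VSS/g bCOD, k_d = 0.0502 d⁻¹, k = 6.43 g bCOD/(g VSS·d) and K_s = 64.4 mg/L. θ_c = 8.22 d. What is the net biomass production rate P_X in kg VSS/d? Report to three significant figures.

Effluent substrate depends only on kinetics and SRT: S = K_s(1 + k_d θ_c) / [θ_c(Yk − k_d) − 1] = 64.4 × (1 + 0.0502 × 8.22) / [8.22 × (0.312 × 6.43 − 0.0502) − 1] = 90.97 / 15.08 = 6.034 mg/L.
Correct the yield for decay: Y_obs = Y/(1 + k_d θ_c) = 0.312 / (1 + 0.0502 × 8.22) = 0.312 / 1.413 = 0.2209.
ΔS = 1070 − 6.03 = 1064 mg/L, so the substrate removal rate is 2440 × 1064/1000 = 2596 kg bCOD/d.
Net biomass production P_X = Y_obs × Q·(S₀ − S) = 0.2209 × 2596 = 573.4 kg VSS/d.

P_X ≈ 573 kg VSS/d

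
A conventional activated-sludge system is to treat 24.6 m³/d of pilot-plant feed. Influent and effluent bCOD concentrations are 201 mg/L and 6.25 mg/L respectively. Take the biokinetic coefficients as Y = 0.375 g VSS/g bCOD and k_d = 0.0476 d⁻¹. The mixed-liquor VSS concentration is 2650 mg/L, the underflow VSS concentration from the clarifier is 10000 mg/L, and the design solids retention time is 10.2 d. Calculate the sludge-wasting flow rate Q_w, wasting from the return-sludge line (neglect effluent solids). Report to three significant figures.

Rearranging the biomass balance for a CMAS with decay, V = Y·Q·ΔS·θ_c / [X·(1+k_d θ_c)] = 0.375 × 24.6 × (201 − 6.25) × 10.2 / [2650 × (1 + 0.0476 × 10.2)] = 1.83×10^4 / 3937 = 4.655 m³.
Wasting from the return line (neglecting effluent solids): Q_w = V·X / (θ_c·X_r) = 4.655 × 2650 / (10.2 × 10000) = 0.1209 m³/d.

Q_w ≈ 0.121 m³/d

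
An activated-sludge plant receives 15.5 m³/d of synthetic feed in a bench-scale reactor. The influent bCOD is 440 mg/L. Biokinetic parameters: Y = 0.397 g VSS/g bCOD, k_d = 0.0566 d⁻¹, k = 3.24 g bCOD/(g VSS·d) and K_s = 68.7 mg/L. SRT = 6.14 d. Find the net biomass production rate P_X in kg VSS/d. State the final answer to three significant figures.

P_X ≈ 1.94 kg VSS/d

For a completely mixed reactor with recycle the Lawrence–McCarty relation gives S = K_s·(1 + k_d·θ_c) / [θ_c·(Y·k − k_d) − 1] = 68.7 × (1 + 0.0566 × 6.14) / [6.14 × (0.397 × 3.24 − 0.0566) − 1] = 92.57 / 6.550 = 14.13 mg/L.
The observed yield is Y_obs = Y/(1 + k_d·θ_c) = 0.397 / (1 + 0.0566 × 6.14) = 0.397 / 1.348 = 0.2946 g VSS per g bCOD removed.
ΔS = 440 − 14.1 = 425.9 mg/L, so the substrate removal rate is 15.5 × 425.9/1000 = 6.601 kg bCOD/d.
Net biomass production P_X = Y_obs × Q·(S₀ − S) = 0.2946 × 6.601 = 1.945 kg VSS/d.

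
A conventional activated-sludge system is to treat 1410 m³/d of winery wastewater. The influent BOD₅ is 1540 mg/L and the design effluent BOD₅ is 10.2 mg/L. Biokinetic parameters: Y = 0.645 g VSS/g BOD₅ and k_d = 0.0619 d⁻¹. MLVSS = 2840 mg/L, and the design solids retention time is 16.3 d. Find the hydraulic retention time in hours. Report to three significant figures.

τ ≈ 67.7 h

From the SRT design equation V = Y Q (S₀−S) θ_c / [X (1 + k_d θ_c)] = 0.645 × 1410 × (1540 − 10.2) × 16.3 / [2840 × (1 + 0.0619 × 16.3)] = 2.27×10^7 / 5705 = 3975 m³.
HRT = V/Q = 3975 m³ / 1410 m³·d⁻¹ = 2.819 d × 24 = 67.66 h.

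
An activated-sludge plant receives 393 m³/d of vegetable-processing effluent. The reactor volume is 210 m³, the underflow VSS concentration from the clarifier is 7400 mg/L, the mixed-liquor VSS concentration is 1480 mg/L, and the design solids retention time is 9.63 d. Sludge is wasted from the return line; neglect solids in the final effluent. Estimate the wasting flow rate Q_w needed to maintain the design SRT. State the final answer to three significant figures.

θ_c = V·X/(Q_w·X_r) when wasting from the recycle, so Q_w = V·X/(θ_c·X_r) = 210.0 × 1480 / (9.63 × 7400) = 4.361 m³/d.

Q_w ≈ 4.36 m³/d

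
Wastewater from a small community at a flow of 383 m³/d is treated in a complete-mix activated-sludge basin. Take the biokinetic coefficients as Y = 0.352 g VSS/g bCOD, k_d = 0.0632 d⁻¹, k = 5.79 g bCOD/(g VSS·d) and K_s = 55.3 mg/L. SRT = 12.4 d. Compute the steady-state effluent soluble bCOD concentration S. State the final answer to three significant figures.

Effluent substrate depends only on kinetics and SRT: S = K_s(1 + k_d θ_c) / [θ_c(Yk − k_d) − 1] = 55.3 × (1 + 0.0632 × 12.4) / [12.4 × (0.352 × 5.79 − 0.0632) − 1] = 98.64 / 23.49 = 4.199 mg/L.

S ≈ 4.20 mg/L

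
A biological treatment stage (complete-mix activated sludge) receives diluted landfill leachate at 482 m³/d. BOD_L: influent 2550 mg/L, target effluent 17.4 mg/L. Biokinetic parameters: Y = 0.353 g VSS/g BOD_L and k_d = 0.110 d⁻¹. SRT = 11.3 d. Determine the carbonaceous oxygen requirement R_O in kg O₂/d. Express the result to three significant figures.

Observed yield with endogenous decay: Y_obs = Y / (1 + k_d·θ_c) = 0.353 / (1 + 0.110 × 11.3) = 0.353 / 2.243 = 0.1574 g VSS/g BOD_L.
Mass of BOD_L removed per day: Q(S₀ − S) = 482 × 2533 g/m³ = 1221 kg/d.
Biomass synthesised: P_X = Y_obs × 1221 = 192.1 kg VSS/d.
R_O = Q·ΔS − 1.42 P_X = 1221 − 272.8 = 947.9 kg O₂/d.

R_O ≈ 948 kg O₂/d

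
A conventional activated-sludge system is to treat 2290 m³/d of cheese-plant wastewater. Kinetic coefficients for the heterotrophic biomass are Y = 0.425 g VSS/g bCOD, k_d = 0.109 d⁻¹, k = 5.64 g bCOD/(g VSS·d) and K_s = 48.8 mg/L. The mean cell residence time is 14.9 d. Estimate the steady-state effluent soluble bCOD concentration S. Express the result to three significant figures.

For a completely mixed reactor with recycle the Lawrence–McCarty relation gives S = K_s·(1 + k_d·θ_c) / [θ_c·(Y·k − k_d) − 1] = 48.8 × (1 + 0.109 × 14.9) / [14.9 × (0.425 × 5.64 − 0.109) − 1] = 128.1 / 33.09 = 3.870 mg/L.

S ≈ 3.87 mg/L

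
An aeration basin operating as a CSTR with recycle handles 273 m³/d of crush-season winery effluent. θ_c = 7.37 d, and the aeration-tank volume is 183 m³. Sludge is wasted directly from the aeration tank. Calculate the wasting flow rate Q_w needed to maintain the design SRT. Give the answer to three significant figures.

For wasting at MLVSS concentration, Q_w = V/θ_c = 183.0/7.37 = 24.83 m³/d.

Q_w ≈ 24.8 m³/d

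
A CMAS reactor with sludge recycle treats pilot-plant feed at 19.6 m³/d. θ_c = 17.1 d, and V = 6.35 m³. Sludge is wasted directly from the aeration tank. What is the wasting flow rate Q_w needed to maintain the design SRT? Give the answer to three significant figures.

Q_w ≈ 0.371 m³/d

For wasting at MLVSS concentration, Q_w = V/θ_c = 6.350/17.1 = 0.3713 m³/d.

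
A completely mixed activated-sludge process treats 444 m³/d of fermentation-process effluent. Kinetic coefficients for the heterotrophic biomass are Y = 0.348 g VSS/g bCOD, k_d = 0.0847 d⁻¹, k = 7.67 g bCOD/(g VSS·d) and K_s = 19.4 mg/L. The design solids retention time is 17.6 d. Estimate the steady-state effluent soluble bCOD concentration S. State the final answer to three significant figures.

S ≈ 1.09 mg/L

Effluent substrate depends only on kinetics and SRT: S = K_s(1 + k_d θ_c) / [θ_c(Yk − k_d) − 1] = 19.4 × (1 + 0.0847 × 17.6) / [17.6 × (0.348 × 7.67 − 0.0847) − 1] = 48.32 / 44.49 = 1.086 mg/L.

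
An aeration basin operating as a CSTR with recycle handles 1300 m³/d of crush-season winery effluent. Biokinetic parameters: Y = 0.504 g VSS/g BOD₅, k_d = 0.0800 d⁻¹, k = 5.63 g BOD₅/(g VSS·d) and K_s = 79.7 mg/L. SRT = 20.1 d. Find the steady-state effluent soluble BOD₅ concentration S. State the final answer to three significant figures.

S ≈ 3.82 mg/L

From the Monod/SRT balance for a CMAS, S = K_s·(1+k_d θ_c)/[θ_c·(Y k − k_d) − 1] = 79.7 × (1 + 0.0800 × 20.1) / [20.1 × (0.504 × 5.63 − 0.0800) − 1] = 207.9 / 54.43 = 3.819 mg/L.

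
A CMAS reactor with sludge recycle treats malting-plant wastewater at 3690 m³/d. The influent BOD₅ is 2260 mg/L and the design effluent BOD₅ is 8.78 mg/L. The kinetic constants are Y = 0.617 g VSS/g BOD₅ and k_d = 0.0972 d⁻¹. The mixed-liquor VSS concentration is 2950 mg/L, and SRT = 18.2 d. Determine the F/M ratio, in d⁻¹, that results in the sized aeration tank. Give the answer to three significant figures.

F/M ≈ 0.248 d⁻¹

Steady-state biomass mass balance: V·X·(1 + k_d·θ_c) = Y·Q·(S₀ − S)·θ_c, so V = 0.617 × 3690 × (2260 − 8.78) × 18.2 / [2950 × (1 + 0.0972 × 18.2)] = 9.33×10^7 / 8169 = 11420 m³.
F/M = applied load / biomass = Q·S₀/(V·X) = 3690 × 2260 / (11420 × 2950) = 0.2476 d⁻¹.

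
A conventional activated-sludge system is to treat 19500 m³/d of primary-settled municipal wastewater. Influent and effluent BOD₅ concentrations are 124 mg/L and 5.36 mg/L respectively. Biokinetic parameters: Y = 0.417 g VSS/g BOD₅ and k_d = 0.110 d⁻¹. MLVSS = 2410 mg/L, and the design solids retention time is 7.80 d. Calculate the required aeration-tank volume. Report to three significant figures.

Rearranging the biomass balance for a CMAS with decay, V = Y·Q·ΔS·θ_c / [X·(1+k_d θ_c)] = 0.417 × 19500 × (124 − 5.36) × 7.80 / [2410 × (1 + 0.110 × 7.80)] = 7.52×10^6 / 4478 = 1680 m³.

V ≈ 1680 m³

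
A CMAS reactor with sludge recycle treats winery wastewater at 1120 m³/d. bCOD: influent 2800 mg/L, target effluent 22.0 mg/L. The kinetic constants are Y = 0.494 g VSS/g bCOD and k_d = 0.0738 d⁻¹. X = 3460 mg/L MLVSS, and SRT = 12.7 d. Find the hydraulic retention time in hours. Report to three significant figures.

Steady-state biomass mass balance: V·X·(1 + k_d·θ_c) = Y·Q·(S₀ − S)·θ_c, so V = 0.494 × 1120 × (2800 − 22.0) × 12.7 / [3460 × (1 + 0.0738 × 12.7)] = 1.95×10^7 / 6703 = 2912 m³.
HRT = V/Q = 2912 m³ / 1120 m³·d⁻¹ = 2.600 d × 24 = 62.40 h.

τ ≈ 62.4 h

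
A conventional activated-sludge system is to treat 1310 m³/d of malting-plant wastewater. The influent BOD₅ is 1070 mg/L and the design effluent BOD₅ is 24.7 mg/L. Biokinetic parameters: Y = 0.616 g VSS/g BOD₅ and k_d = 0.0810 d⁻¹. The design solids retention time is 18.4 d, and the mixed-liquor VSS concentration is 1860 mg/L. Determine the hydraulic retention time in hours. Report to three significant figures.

τ ≈ 61.4 h

Steady-state biomass mass balance: V·X·(1 + k_d·θ_c) = Y·Q·(S₀ − S)·θ_c, so V = 0.616 × 1310 × (1070 − 24.7) × 18.4 / [1860 × (1 + 0.0810 × 18.4)] = 1.55×10^7 / 4632 = 3351 m³.
HRT = V/Q = 3351 m³ / 1310 m³·d⁻¹ = 2.558 d × 24 = 61.39 h.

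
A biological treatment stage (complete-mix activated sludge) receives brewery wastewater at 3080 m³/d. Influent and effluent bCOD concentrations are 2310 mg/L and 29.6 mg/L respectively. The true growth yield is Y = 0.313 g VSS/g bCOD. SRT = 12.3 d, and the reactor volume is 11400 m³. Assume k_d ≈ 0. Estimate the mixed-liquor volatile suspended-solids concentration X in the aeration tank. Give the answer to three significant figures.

Without decay, X = Y Q (S₀−S) θ_c / V = 0.313 × 3080 × (2310 − 29.6) × 12.3 / 11400 = 2372 mg/L.

X ≈ 2370 mg/L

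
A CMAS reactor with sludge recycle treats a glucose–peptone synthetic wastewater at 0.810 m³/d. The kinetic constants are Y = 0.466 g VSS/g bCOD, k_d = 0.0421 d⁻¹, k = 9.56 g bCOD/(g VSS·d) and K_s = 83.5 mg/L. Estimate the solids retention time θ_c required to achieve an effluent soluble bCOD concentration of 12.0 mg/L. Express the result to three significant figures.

θ_c ≈ 1.93 d

From 1/θ_c = Y·k·S/(K_s + S) − k_d: Y·k·S/(K_s+S) = 0.466 × 9.56 × 12.0 / (83.5 + 12.0) = 0.5598 d⁻¹.
1/θ_c = 0.5598 − 0.0421 = 0.5177 d⁻¹, so θ_c = 1.932 d.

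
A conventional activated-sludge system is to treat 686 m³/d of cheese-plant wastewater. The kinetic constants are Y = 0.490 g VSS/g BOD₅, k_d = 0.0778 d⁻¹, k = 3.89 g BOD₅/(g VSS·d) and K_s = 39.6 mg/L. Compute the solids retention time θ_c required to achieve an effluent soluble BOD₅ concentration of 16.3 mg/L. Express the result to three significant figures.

θ_c ≈ 2.09 d

From 1/θ_c = Y·k·S/(K_s + S) − k_d: Y·k·S/(K_s+S) = 0.490 × 3.89 × 16.3 / (39.6 + 16.3) = 0.5558 d⁻¹.
1/θ_c = 0.5558 − 0.0778 = 0.4780 d⁻¹, so θ_c = 2.092 d.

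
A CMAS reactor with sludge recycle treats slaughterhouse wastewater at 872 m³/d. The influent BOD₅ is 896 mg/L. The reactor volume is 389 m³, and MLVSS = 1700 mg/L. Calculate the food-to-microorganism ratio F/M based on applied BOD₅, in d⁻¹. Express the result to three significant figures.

F/M ≈ 1.18 d⁻¹

F/M = Q·S₀ / (V·X) = 872 × 896 / (389.0 × 1700) = 1.181 g BOD₅·(g VSS·d)⁻¹.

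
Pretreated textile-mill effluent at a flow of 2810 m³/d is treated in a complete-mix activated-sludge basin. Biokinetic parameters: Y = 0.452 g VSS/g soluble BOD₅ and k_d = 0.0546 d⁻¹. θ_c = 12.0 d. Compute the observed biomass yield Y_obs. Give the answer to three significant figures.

Y_obs ≈ 0.273 g VSS/g soluble BOD₅

Observed yield with endogenous decay: Y_obs = Y / (1 + k_d·θ_c) = 0.452 / (1 + 0.0546 × 12.0) = 0.452 / 1.655 = 0.2731 g VSS/g soluble BOD₅.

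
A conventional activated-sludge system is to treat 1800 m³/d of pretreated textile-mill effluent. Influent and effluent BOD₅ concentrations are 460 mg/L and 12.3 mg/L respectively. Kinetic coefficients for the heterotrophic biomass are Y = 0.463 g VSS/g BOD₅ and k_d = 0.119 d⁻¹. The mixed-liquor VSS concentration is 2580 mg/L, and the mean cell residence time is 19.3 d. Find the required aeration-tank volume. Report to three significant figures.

V ≈ 847 m³

From the SRT design equation V = Y Q (S₀−S) θ_c / [X (1 + k_d θ_c)] = 0.463 × 1800 × (460 − 12.3) × 19.3 / [2580 × (1 + 0.119 × 19.3)] = 7.2×10^6 / 8505 = 846.6 m³.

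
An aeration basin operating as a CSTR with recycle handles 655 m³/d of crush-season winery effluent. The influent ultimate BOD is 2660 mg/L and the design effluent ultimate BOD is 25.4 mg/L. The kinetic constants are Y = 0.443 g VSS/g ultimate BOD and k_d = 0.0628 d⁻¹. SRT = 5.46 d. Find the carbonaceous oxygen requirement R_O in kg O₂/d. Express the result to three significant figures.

Y_obs = Y / (1 + k_d θ_c) = 0.443 / (1 + 0.0628 × 5.46) = 0.443 / 1.343 = 0.3299.
Substrate removed = Q·(S₀ − S) = 655 m³/d × (2660 − 25.4) g/m³ = 1.73×10^6 g/d = 1726 kg/d.
Net sludge production P_X = 0.3299 × 1726 = 569.3 kg VSS/d.
R_O = Q·ΔS − 1.42 P_X = 1726 − 808.4 = 917.3 kg O₂/d.

R_O ≈ 917 kg O₂/d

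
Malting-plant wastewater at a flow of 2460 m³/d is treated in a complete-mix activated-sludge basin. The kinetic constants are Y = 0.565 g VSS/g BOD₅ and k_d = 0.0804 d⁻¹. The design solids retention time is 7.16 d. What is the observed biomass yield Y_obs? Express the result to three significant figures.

Correct the yield for decay: Y_obs = Y/(1 + k_d θ_c) = 0.565 / (1 + 0.0804 × 7.16) = 0.565 / 1.576 = 0.3586.

Y_obs ≈ 0.359 g VSS/g BOD₅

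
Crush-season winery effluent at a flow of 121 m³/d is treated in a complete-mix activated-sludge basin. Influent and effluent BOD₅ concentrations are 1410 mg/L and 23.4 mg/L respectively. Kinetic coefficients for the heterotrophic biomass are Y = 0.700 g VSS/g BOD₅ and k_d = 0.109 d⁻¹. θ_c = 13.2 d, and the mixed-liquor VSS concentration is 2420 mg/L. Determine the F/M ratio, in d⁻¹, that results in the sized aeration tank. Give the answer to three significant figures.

Rearranging the biomass balance for a CMAS with decay, V = Y·Q·ΔS·θ_c / [X·(1+k_d θ_c)] = 0.700 × 121 × (1410 − 23.4) × 13.2 / [2420 × (1 + 0.109 × 13.2)] = 1.55×10^6 / 5902 = 262.7 m³.
Food-to-microorganism ratio F/M = Q S₀ / (V X) = 121 × 1410 / (262.7 × 2420) = 0.2684 d⁻¹.

F/M ≈ 0.268 d⁻¹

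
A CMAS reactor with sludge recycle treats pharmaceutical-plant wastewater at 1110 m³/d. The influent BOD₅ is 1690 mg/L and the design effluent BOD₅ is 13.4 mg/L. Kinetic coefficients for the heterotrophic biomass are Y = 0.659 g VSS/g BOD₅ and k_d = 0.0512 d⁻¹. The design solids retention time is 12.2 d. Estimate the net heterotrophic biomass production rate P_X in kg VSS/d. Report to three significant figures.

The observed yield is Y_obs = Y/(1 + k_d·θ_c) = 0.659 / (1 + 0.0512 × 12.2) = 0.659 / 1.625 = 0.4056 g VSS per g BOD₅ removed.
Q·(S₀ − S) = 1110 × (1690 − 13.4) × 10⁻³ = 1861 kg/d removed.
Net biomass production P_X = Y_obs × Q·(S₀ − S) = 0.4056 × 1861 = 754.9 kg VSS/d.

P_X ≈ 755 kg VSS/d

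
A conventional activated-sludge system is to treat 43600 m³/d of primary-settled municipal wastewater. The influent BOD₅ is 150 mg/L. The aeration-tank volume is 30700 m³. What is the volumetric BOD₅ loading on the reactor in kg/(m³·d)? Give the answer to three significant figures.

L_v = Q S₀ / V = 43600 × 150 × 10⁻³ / 30700 = 0.2130 kg/(m³·d).

L_v ≈ 0.213 kg BOD₅/(m³·d)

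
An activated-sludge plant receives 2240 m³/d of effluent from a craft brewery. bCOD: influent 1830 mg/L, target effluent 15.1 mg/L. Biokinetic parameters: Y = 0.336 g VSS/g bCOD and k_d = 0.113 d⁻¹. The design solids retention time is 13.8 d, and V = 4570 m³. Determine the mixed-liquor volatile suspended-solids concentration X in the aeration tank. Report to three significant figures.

From V·X·(1 + k_d·θ_c) = Y·Q·(S₀ − S)·θ_c: X = 0.336 × 2240 × (1830 − 15.1) × 13.8 / [4570 × (1 + 0.113 × 13.8)] = 1612 mg/L.

X ≈ 1610 mg/L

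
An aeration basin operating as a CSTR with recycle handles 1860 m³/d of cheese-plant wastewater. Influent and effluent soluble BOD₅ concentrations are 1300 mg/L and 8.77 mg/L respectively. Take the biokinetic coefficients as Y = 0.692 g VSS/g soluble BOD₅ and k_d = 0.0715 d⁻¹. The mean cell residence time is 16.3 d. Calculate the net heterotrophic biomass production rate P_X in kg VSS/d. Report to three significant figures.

The observed yield is Y_obs = Y/(1 + k_d·θ_c) = 0.692 / (1 + 0.0715 × 16.3) = 0.692 / 2.165 = 0.3196 g VSS per g soluble BOD₅ removed.
ΔS = 1300 − 8.77 = 1291 mg/L, so the substrate removal rate is 1860 × 1291/1000 = 2402 kg soluble BOD₅/d.
P_X = Y_obs · Q(S₀ − S) = 0.3196 × 2402 = 767.5 kg VSS/d.

P_X ≈ 767 kg VSS/d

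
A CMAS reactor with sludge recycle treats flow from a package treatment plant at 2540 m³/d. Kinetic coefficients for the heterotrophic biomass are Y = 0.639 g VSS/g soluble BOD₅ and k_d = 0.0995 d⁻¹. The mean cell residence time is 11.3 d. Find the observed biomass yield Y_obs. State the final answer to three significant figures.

Y_obs ≈ 0.301 g VSS/g soluble BOD₅

The observed yield is Y_obs = Y/(1 + k_d·θ_c) = 0.639 / (1 + 0.0995 × 11.3) = 0.639 / 2.124 = 0.3008 g VSS per g soluble BOD₅ removed.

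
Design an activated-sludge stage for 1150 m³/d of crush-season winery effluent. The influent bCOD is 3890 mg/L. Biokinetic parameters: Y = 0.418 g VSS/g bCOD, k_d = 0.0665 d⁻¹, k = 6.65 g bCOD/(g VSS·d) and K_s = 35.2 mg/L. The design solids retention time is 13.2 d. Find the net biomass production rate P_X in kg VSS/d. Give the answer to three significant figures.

From the Monod/SRT balance for a CMAS, S = K_s·(1+k_d θ_c)/[θ_c·(Y k − k_d) − 1] = 35.2 × (1 + 0.0665 × 13.2) / [13.2 × (0.418 × 6.65 − 0.0665) − 1] = 66.10 / 34.81 = 1.899 mg/L.
Correct the yield for decay: Y_obs = Y/(1 + k_d θ_c) = 0.418 / (1 + 0.0665 × 13.2) = 0.418 / 1.878 = 0.2226.
Q·(S₀ − S) = 1150 × (3890 − 1.90) × 10⁻³ = 4471 kg/d removed.
So the net sludge growth is P_X = 0.2226 × 4471 = 995.3 kg VSS/d.

P_X ≈ 995 kg VSS/d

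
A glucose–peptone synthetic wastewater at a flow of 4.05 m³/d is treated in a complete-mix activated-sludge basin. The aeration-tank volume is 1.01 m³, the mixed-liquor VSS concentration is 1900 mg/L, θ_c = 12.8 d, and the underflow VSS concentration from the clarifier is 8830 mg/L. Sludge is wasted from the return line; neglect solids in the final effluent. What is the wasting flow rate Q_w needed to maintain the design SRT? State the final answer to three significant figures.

θ_c = V·X/(Q_w·X_r) when wasting from the recycle, so Q_w = V·X/(θ_c·X_r) = 1.010 × 1900 / (12.8 × 8830) = 0.01698 m³/d.

Q_w ≈ 0.0170 m³/d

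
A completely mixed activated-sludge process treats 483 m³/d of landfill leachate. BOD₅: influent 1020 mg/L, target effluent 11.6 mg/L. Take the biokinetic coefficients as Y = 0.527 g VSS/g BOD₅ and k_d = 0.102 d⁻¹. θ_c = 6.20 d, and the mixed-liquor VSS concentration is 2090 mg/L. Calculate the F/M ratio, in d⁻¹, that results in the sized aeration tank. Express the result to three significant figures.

F/M ≈ 0.505 d⁻¹

Steady-state biomass mass balance: V·X·(1 + k_d·θ_c) = Y·Q·(S₀ − S)·θ_c, so V = 0.527 × 483 × (1020 − 11.6) × 6.20 / [2090 × (1 + 0.102 × 6.20)] = 1.59×10^6 / 3412 = 466.5 m³.
Food-to-microorganism ratio F/M = Q S₀ / (V X) = 483 × 1020 / (466.5 × 2090) = 0.5053 d⁻¹.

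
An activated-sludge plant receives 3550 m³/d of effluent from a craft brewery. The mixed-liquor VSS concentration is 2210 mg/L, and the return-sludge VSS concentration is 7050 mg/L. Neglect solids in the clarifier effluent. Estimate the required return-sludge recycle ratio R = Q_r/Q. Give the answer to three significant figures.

R ≈ 0.457

Mass balance around the secondary clarifier (neglecting effluent solids): R = X / (X_r − X) = 2210 / (7050 − 2210) = 0.4566.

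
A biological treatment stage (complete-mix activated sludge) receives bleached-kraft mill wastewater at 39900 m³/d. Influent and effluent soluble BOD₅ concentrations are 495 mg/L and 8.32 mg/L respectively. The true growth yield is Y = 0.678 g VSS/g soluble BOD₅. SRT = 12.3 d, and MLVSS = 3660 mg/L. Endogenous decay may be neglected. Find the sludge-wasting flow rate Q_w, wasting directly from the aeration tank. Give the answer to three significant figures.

V·X = Y·Q·ΔS·θ_c gives V = 0.678 × 39900 × (495 − 8.32) × 12.3 / 3660 = 44246 m³.
With mixed-liquor wasting, θ_c = V/Q_w, so Q_w = V/θ_c = 44246/12.3 = 3597 m³/d.

Q_w ≈ 3600 m³/d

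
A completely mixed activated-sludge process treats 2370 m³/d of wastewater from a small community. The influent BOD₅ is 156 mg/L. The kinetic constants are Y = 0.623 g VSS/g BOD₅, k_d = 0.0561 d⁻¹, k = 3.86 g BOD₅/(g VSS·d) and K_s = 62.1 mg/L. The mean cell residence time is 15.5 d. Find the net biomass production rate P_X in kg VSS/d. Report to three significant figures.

P_X ≈ 121 kg VSS/d

Effluent substrate depends only on kinetics and SRT: S = K_s(1 + k_d θ_c) / [θ_c(Yk − k_d) − 1] = 62.1 × (1 + 0.0561 × 15.5) / [15.5 × (0.623 × 3.86 − 0.0561) − 1] = 116.1 / 35.40 = 3.279 mg/L.
Y_obs = Y / (1 + k_d θ_c) = 0.623 / (1 + 0.0561 × 15.5) = 0.623 / 1.870 = 0.3332.
Q·(S₀ − S) = 2370 × (156 − 3.28) × 10⁻³ = 361.9 kg/d removed.
Net biomass production P_X = Y_obs × Q·(S₀ − S) = 0.3332 × 361.9 = 120.6 kg VSS/d.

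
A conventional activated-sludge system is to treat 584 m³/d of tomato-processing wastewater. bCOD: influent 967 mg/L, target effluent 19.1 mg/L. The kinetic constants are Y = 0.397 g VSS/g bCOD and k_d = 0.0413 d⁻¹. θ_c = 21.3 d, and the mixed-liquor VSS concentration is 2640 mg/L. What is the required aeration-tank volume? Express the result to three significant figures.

Steady-state biomass mass balance: V·X·(1 + k_d·θ_c) = Y·Q·(S₀ − S)·θ_c, so V = 0.397 × 584 × (967 − 19.1) × 21.3 / [2640 × (1 + 0.0413 × 21.3)] = 4.68×10^6 / 4962 = 943.3 m³.

V ≈ 943 m³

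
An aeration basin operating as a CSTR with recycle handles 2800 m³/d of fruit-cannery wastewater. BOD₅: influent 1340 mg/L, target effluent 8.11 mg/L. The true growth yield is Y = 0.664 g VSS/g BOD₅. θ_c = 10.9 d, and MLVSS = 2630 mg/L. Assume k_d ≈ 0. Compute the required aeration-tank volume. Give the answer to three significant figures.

V·X = Y·Q·ΔS·θ_c gives V = 0.664 × 2800 × (1340 − 8.11) × 10.9 / 2630 = 10263 m³.

V ≈ 10300 m³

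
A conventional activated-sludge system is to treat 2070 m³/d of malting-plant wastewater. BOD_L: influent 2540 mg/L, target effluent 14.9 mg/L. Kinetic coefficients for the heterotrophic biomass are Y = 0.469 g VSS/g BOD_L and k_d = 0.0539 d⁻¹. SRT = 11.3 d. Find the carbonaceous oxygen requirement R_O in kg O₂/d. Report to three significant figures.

R_O ≈ 3060 kg O₂/d

Correct the yield for decay: Y_obs = Y/(1 + k_d θ_c) = 0.469 / (1 + 0.0539 × 11.3) = 0.469 / 1.609 = 0.2915.
ΔS = 2540 − 14.9 = 2525 mg/L, so the substrate removal rate is 2070 × 2525/1000 = 5227 kg BOD_L/d.
P_X = Y_obs·Q·(S₀ − S) = 0.2915 × 5227 = 1524 kg VSS/d.
Carbonaceous O₂ demand = substrate oxidised − cell-mass equivalent = 5227 − 1.42 × 1524 = 3064 kg O₂/d.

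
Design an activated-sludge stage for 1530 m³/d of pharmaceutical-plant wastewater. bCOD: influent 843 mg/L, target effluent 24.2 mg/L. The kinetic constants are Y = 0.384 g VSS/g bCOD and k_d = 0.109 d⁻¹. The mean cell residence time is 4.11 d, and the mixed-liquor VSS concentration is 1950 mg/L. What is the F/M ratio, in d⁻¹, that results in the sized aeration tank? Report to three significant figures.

F/M ≈ 0.945 d⁻¹

Steady-state biomass mass balance: V·X·(1 + k_d·θ_c) = Y·Q·(S₀ − S)·θ_c, so V = 0.384 × 1530 × (843 − 24.2) × 4.11 / [1950 × (1 + 0.109 × 4.11)] = 1.98×10^6 / 2824 = 700.2 m³.
F/M = Q·S₀ / (V·X) = 1530 × 843 / (700.2 × 1950) = 0.9446 g bCOD·(g VSS·d)⁻¹.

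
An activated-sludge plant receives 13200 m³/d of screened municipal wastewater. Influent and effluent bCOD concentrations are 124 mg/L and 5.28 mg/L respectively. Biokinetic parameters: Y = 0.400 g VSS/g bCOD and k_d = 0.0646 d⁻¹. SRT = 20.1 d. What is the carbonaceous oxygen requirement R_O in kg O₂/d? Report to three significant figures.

R_O ≈ 1180 kg O₂/d

Observed yield with endogenous decay: Y_obs = Y / (1 + k_d·θ_c) = 0.400 / (1 + 0.0646 × 20.1) = 0.400 / 2.298 = 0.1740 g VSS/g bCOD.
Substrate removed = Q·(S₀ − S) = 13200 m³/d × (124 − 5.28) g/m³ = 1.57×10^6 g/d = 1567 kg/d.
P_X = Y_obs·Q·(S₀ − S) = 0.1740 × 1567 = 272.7 kg VSS/d.
R_O = Q·(S₀ − S) − 1.42·P_X = 1567 − 1.42 × 272.7 = 1180 kg O₂/d.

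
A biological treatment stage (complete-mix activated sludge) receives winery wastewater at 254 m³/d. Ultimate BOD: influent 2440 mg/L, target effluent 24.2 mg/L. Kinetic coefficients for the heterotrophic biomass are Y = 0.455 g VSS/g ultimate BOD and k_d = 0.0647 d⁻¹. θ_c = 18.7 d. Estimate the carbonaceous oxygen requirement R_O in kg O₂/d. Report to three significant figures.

The observed yield is Y_obs = Y/(1 + k_d·θ_c) = 0.455 / (1 + 0.0647 × 18.7) = 0.455 / 2.210 = 0.2059 g VSS per g ultimate BOD removed.
Mass of ultimate BOD removed per day: Q(S₀ − S) = 254 × 2416 g/m³ = 613.6 kg/d.
Net sludge production P_X = 0.2059 × 613.6 = 126.3 kg VSS/d.
R_O = Q·(S₀ − S) − 1.42·P_X = 613.6 − 1.42 × 126.3 = 434.2 kg O₂/d.

R_O ≈ 434 kg O₂/d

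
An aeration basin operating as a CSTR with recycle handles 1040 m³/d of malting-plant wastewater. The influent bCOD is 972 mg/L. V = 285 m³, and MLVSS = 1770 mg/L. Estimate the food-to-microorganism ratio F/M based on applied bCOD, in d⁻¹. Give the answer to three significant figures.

F/M ≈ 2.00 d⁻¹

Food-to-microorganism ratio F/M = Q S₀ / (V X) = 1040 × 972 / (285.0 × 1770) = 2.004 d⁻¹.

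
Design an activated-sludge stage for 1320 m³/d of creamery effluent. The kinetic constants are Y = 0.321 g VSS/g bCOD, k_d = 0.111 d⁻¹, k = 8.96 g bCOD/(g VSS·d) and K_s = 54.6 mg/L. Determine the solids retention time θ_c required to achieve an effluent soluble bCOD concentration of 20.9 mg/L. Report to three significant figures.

θ_c ≈ 1.46 d

At the target effluent, Y k S/(K_s+S) = 0.321×8.96×20.9/75.50 = 0.7962 d⁻¹.
Then 1/θ_c = μ − k_d = 0.7962 − 0.111 = 0.6852 d⁻¹, giving θ_c = 1.459 d.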